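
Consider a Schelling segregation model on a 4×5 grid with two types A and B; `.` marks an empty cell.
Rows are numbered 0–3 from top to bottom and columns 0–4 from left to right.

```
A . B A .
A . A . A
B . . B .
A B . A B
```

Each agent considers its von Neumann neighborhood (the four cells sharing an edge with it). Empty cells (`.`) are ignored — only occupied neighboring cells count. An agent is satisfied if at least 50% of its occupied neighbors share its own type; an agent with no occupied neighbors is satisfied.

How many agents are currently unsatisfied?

(0,0)A 1/1 ok
(0,2)B 0/2 unhappy
(0,3)A 0/1 unhappy
(1,0)A 1/2 ok
(1,2)A 0/1 unhappy
(1,4)A 0/0 ok
(2,0)B 0/2 unhappy
(2,3)B 0/1 unhappy
(3,0)A 0/2 unhappy
(3,1)B 0/1 unhappy
(3,3)A 0/2 unhappy
(3,4)B 0/1 unhappy
Unsatisfied: (0,2), (0,3), (1,2), (2,0), (2,3), (3,0), (3,1), (3,3), (3,4) — 9 in total.

9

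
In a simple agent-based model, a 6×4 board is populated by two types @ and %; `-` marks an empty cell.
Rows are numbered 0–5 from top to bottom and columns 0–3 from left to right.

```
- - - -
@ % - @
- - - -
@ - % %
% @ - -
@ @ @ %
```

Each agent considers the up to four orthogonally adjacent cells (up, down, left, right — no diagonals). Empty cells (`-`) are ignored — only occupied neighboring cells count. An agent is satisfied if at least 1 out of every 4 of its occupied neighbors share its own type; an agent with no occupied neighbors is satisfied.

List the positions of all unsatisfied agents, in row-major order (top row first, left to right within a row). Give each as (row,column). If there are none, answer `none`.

Row 1: (1,0)@ 0/1 unhappy · (1,1)% 0/1 unhappy · (1,3)@ 0/0 ok
Row 3: (3,0)@ 0/1 unhappy · (3,2)% 1/1 ok · (3,3)% 1/1 ok
Row 4: (4,0)% 0/3 unhappy · (4,1)@ 1/2 ok
Row 5: (5,0)@ 1/2 ok · (5,1)@ 3/3 ok · (5,2)@ 1/2 ok · (5,3)% 0/1 unhappy

(1,0), (1,1), (3,0), (4,0), (5,3)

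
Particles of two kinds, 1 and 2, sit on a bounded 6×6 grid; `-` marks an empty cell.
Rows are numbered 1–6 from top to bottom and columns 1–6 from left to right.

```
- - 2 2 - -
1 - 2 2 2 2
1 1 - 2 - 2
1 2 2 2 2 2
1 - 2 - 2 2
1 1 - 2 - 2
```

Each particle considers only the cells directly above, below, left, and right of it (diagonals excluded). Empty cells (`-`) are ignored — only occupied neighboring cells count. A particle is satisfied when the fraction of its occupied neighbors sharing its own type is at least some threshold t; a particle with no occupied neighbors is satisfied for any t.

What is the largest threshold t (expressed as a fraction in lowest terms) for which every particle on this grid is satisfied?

1/3

(1,3)2 2/2
(1,4)2 2/2
(2,1)1 1/1
(2,3)2 2/2
(2,4)2 4/4
(2,5)2 2/2
(2,6)2 2/2
(3,1)1 3/3
(3,2)1 1/2
(3,4)2 2/2
(3,6)2 2/2
(4,1)1 2/3
(4,2)2 1/3
(4,3)2 3/3
(4,4)2 3/3
(4,5)2 3/3
(4,6)2 3/3
(5,1)1 2/2
(5,3)2 1/1
(5,5)2 2/2
(5,6)2 3/3
(6,1)1 2/2
(6,2)1 1/1
(6,4)2 — no occupied neighbors
(6,6)2 1/1
The smallest same-type fraction is 1/3 at (4,2), which reduces to 1/3. Any threshold above that leaves this particle unsatisfied.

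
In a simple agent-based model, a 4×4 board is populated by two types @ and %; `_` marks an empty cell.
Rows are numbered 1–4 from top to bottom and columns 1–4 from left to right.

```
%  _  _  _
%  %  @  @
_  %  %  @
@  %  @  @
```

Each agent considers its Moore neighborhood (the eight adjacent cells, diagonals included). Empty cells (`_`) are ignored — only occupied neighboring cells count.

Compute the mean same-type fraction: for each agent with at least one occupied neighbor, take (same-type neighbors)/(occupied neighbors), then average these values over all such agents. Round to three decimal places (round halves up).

Row 1: (1,1)% 2/2
Row 2: (2,1)% 3/3 · (2,2)% 4/5 · (2,3)@ 2/5 · (2,4)@ 2/3
Row 3: (3,2)% 4/7 · (3,3)% 3/8 · (3,4)@ 4/5
Row 4: (4,1)@ 0/2 · (4,2)% 2/4 · (4,3)@ 2/5 · (4,4)@ 2/3
Sum over 12 agents: 2/2 + 3/3 + 4/5 + 2/5 + 2/3 + 4/7 + 3/8 + 4/5 + 0/2 + 2/4 + 2/5 + 2/3 = 6031/840; mean = 6031/840 ÷ 12 = 6031/10080 = 0.598313… → 0.598.

0.598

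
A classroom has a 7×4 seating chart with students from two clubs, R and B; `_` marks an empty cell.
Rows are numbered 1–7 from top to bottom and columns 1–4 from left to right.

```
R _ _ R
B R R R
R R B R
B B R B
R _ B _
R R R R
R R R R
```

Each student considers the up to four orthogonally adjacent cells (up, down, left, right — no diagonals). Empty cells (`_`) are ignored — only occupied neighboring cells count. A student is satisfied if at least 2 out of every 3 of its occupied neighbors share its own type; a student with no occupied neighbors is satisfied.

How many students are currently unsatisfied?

(1,1)R 0/1 ✗
(1,4)R 1/1 ✓
(2,1)B 0/3 ✗
(2,2)R 2/3 ✓
(2,3)R 2/3 ✓
(2,4)R 3/3 ✓
(3,1)R 1/3 ✗
(3,2)R 2/4 ✗
(3,3)B 0/4 ✗
(3,4)R 1/3 ✗
(4,1)B 1/3 ✗
(4,2)B 1/3 ✗
(4,3)R 0/4 ✗
(4,4)B 0/2 ✗
(5,1)R 1/2 ✗
(5,3)B 0/2 ✗
(6,1)R 3/3 ✓
(6,2)R 3/3 ✓
(6,3)R 3/4 ✓
(6,4)R 2/2 ✓
(7,1)R 2/2 ✓
(7,2)R 3/3 ✓
(7,3)R 3/3 ✓
(7,4)R 2/2 ✓
Unsatisfied: (1,1), (2,1), (3,1), (3,2), (3,3), (3,4), (4,1), (4,2), (4,3), (4,4), (5,1), (5,3) — 12 in total.

12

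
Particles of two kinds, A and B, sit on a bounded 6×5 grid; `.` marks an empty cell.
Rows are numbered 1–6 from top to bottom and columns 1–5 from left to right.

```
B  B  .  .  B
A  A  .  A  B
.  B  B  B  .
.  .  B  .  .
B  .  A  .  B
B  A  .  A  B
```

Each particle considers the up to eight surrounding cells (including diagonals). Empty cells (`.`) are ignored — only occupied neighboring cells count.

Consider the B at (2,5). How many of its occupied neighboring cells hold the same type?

Occupied neighbors of (2,5): (1,5)=B, (2,4)=A, (3,4)=B.
Same type (B): 2 of 3.

2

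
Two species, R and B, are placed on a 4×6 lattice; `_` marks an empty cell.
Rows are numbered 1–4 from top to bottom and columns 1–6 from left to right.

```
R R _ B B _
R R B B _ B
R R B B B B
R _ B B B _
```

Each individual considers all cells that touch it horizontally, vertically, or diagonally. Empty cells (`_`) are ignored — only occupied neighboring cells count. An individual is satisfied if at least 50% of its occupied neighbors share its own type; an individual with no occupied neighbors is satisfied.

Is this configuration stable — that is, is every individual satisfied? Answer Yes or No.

Yes

Row 1: (1,1)R 3/3 ok · (1,2)R 3/4 ok · (1,4)B 3/3 ok · (1,5)B 3/3 ok
Row 2: (2,1)R 5/5 ok · (2,2)R 5/7 ok · (2,3)B 4/7 ok · (2,4)B 6/6 ok · (2,6)B 3/3 ok
Row 3: (3,1)R 4/4 ok · (3,2)R 4/7 ok · (3,3)B 5/7 ok · (3,4)B 7/7 ok · (3,5)B 6/6 ok · (3,6)B 3/3 ok
Row 4: (4,1)R 2/2 ok · (4,3)B 3/4 ok · (4,4)B 5/5 ok · (4,5)B 4/4 ok
All meet the threshold, so the configuration is stable.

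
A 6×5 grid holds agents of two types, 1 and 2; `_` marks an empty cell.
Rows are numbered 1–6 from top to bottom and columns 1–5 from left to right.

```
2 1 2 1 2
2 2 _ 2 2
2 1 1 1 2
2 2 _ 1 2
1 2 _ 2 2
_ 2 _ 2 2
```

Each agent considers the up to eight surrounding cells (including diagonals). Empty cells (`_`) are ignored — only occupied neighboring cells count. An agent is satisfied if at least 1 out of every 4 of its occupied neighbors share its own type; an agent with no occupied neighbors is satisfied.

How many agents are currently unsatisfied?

4

(1,1)2 2/3 ok
(1,2)1 0/4 unhappy
(1,3)2 2/4 ok
(1,4)1 0/4 unhappy
(1,5)2 2/3 ok
(2,1)2 3/5 ok
(2,2)2 4/7 ok
(2,4)2 4/7 ok
(2,5)2 3/5 ok
(3,1)2 4/5 ok
(3,2)1 1/6 unhappy
(3,3)1 3/6 ok
(3,4)1 2/6 ok
(3,5)2 3/5 ok
(4,1)2 3/5 ok
(4,2)2 3/6 ok
(4,4)1 2/6 ok
(4,5)2 3/5 ok
(5,1)1 0/4 unhappy
(5,2)2 3/4 ok
(5,4)2 4/5 ok
(5,5)2 4/5 ok
(6,2)2 1/2 ok
(6,4)2 3/3 ok
(6,5)2 3/3 ok
Unsatisfied: (1,2), (1,4), (3,2), (5,1) — 4 in total.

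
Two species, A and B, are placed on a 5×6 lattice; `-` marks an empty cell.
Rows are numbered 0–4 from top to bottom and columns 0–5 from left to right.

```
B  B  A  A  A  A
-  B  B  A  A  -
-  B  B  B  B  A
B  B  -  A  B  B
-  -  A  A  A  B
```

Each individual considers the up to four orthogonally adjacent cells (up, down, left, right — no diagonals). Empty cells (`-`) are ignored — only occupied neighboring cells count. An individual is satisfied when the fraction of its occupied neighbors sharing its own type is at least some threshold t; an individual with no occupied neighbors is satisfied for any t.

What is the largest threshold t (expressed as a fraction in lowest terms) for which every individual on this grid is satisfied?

0/1

(0,0)B 1/1
(0,1)B 2/3
(0,2)A 1/3
(0,3)A 3/3
(0,4)A 3/3
(0,5)A 1/1
(1,1)B 3/3
(1,2)B 2/4
(1,3)A 2/4
(1,4)A 2/3
(2,1)B 3/3
(2,2)B 3/3
(2,3)B 2/4
(2,4)B 2/4
(2,5)A 0/2
(3,0)B 1/1
(3,1)B 2/2
(3,3)A 1/3
(3,4)B 2/4
(3,5)B 2/3
(4,2)A 1/1
(4,3)A 3/3
(4,4)A 1/3
(4,5)B 1/2
The smallest same-type fraction is 0/2 at (2,5), which reduces to 0/1. Any threshold above that leaves this individual unsatisfied.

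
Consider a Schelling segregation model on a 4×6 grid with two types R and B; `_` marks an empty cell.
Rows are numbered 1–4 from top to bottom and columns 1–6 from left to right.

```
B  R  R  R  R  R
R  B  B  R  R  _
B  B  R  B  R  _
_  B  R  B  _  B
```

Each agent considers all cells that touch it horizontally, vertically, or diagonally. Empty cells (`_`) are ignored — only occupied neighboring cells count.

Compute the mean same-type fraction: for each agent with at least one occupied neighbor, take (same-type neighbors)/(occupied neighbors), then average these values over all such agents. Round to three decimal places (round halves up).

0.500

(1,1)B 1/3
(1,2)R 2/5
(1,3)R 3/5
(1,4)R 4/5
(1,5)R 4/4
(1,6)R 2/2
(2,1)R 1/5
(2,2)B 4/8
(2,3)B 3/8
(2,4)R 6/8
(2,5)R 5/6
(3,1)B 3/4
(3,2)B 4/7
(3,3)R 2/8
(3,4)B 2/7
(3,5)R 2/5
(4,2)B 2/4
(4,3)R 1/5
(4,4)B 1/4
(4,6)B 0/1
Sum over 20 agents: 1/3 + 2/5 + 3/5 + 4/5 + 4/4 + 2/2 + 1/5 + 4/8 + 3/8 + 6/8 + 5/6 + 3/4 + 4/7 + 2/8 + 2/7 + 2/5 + 2/4 + 1/5 + 1/4 + 0/1 = 8399/840; mean = 8399/840 ÷ 20 = 8399/16800 = 0.499940… → 0.500.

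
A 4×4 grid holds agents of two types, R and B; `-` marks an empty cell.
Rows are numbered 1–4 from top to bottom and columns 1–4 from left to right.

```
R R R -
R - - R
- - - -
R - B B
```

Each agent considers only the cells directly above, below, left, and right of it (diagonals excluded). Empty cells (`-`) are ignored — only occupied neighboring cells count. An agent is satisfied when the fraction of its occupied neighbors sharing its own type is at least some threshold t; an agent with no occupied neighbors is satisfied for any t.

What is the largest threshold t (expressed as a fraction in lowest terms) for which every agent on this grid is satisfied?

Row 1: (1,1)R 2/2 · (1,2)R 2/2 · (1,3)R 1/1
Row 2: (2,1)R 1/1 · (2,4)R — no occupied neighbors
Row 4: (4,1)R — no occupied neighbors · (4,3)B 1/1 · (4,4)B 1/1
The smallest same-type fraction is 2/2 at (1,1), which reduces to 1/1. Any threshold above that leaves this agent unsatisfied.

1/1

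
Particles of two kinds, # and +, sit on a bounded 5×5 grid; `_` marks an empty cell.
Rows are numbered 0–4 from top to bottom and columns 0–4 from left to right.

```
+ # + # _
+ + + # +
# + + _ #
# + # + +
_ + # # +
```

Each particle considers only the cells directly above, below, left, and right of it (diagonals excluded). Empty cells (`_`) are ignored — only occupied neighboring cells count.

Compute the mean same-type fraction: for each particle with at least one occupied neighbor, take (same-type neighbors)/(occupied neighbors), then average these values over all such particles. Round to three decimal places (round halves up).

0.447

(0,0)+ 1/2
(0,1)# 0/3
(0,2)+ 1/3
(0,3)# 1/2
(1,0)+ 2/3
(1,1)+ 3/4
(1,2)+ 3/4
(1,3)# 1/3
(1,4)+ 0/2
(2,0)# 1/3
(2,1)+ 3/4
(2,2)+ 2/3
(2,4)# 0/2
(3,0)# 1/2
(3,1)+ 2/4
(3,2)# 1/4
(3,3)+ 1/3
(3,4)+ 2/3
(4,1)+ 1/2
(4,2)# 2/3
(4,3)# 1/3
(4,4)+ 1/2
Sum over 22 particles: 1/2 + 0/3 + 1/3 + 1/2 + 2/3 + 3/4 + 3/4 + 1/3 + 0/2 + 1/3 + 3/4 + 2/3 + 0/2 + 1/2 + 2/4 + 1/4 + 1/3 + 2/3 + 1/2 + 2/3 + 1/3 + 1/2 = 59/6; mean = 59/6 ÷ 22 = 59/132 = 0.446969… → 0.447.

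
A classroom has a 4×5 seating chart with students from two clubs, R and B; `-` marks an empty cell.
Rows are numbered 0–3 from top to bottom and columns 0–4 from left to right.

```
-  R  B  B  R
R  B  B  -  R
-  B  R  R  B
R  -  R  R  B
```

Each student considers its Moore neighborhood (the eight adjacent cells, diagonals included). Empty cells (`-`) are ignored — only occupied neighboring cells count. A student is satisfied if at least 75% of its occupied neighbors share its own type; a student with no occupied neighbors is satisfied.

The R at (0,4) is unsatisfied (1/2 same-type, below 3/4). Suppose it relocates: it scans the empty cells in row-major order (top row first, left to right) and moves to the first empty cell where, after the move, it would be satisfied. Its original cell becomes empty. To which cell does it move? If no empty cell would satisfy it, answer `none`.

(3,1)

Vacating (0,4). Empty cells in order:
  (0,0): 2/3 same-type → still unsatisfied.
  (1,3): 3/7 same-type → still unsatisfied.
  (2,0): 2/4 same-type → still unsatisfied.
  (3,1): 3/4 same-type → satisfied — stop here.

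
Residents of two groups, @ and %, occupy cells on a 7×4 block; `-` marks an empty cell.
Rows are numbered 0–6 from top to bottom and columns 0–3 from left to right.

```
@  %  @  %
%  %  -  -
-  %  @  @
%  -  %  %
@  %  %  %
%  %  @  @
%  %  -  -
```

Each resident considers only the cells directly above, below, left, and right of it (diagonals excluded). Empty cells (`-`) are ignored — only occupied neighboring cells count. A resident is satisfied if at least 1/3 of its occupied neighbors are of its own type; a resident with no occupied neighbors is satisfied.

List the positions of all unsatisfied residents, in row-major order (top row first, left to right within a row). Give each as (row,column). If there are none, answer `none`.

(0,0)@ 0/2 ✗
(0,1)% 1/3 ✓
(0,2)@ 0/2 ✗
(0,3)% 0/1 ✗
(1,0)% 1/2 ✓
(1,1)% 3/3 ✓
(2,1)% 1/2 ✓
(2,2)@ 1/3 ✓
(2,3)@ 1/2 ✓
(3,0)% 0/1 ✗
(3,2)% 2/3 ✓
(3,3)% 2/3 ✓
(4,0)@ 0/3 ✗
(4,1)% 2/3 ✓
(4,2)% 3/4 ✓
(4,3)% 2/3 ✓
(5,0)% 2/3 ✓
(5,1)% 3/4 ✓
(5,2)@ 1/3 ✓
(5,3)@ 1/2 ✓
(6,0)% 2/2 ✓
(6,1)% 2/2 ✓

(0,0), (0,2), (0,3), (3,0), (4,0)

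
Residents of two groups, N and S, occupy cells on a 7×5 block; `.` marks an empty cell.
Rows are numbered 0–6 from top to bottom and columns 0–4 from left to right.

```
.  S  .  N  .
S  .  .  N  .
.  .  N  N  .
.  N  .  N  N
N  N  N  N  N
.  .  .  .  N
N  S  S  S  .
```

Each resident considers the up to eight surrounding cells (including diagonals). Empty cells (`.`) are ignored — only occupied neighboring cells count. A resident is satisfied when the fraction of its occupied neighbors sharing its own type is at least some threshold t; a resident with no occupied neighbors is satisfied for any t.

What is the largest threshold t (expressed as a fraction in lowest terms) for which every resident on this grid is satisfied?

(0,1)S 1/1
(0,3)N 1/1
(1,0)S 1/1
(1,3)N 3/3
(2,2)N 4/4
(2,3)N 4/4
(3,1)N 4/4
(3,3)N 6/6
(3,4)N 4/4
(4,0)N 2/2
(4,1)N 3/3
(4,2)N 4/4
(4,3)N 5/5
(4,4)N 4/4
(5,4)N 2/3
(6,0)N 0/1
(6,1)S 1/2
(6,2)S 2/2
(6,3)S 1/2
The smallest same-type fraction is 0/1 at (6,0), which reduces to 0/1. Any threshold above that leaves this resident unsatisfied.

0/1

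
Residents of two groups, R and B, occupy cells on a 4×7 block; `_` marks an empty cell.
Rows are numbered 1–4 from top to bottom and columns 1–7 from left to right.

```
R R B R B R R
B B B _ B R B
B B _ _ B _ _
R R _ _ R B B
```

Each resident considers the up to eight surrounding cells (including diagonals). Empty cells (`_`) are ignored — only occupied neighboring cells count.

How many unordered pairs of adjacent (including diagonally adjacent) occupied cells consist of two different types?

24

Scan each occupied cell's neighbors to the right and below (and the two forward diagonals) so each pair is counted once.
From row 1: 15 unlike of 22 pairs (running 15/22).
From row 2: 3 unlike of 11 pairs (running 18/33).
From row 3: 5 unlike of 7 pairs (running 23/40).
From row 4: 1 unlike of 3 pairs (running 24/43).
Total adjacent occupied pairs: 43; unlike-type pairs: 24.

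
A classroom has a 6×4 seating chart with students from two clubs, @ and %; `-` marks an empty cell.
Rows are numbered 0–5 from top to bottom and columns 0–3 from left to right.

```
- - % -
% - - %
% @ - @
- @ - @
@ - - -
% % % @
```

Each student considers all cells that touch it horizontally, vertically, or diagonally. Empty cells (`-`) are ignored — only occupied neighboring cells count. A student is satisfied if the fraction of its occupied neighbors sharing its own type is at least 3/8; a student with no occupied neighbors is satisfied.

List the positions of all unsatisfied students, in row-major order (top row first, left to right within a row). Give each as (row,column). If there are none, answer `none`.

(2,0), (2,1), (4,0), (5,3)

(0,2)% 1/1 ok
(1,0)% 1/2 ok
(1,3)% 1/2 ok
(2,0)% 1/3 unhappy
(2,1)@ 1/3 unhappy
(2,3)@ 1/2 ok
(3,1)@ 2/3 ok
(3,3)@ 1/1 ok
(4,0)@ 1/3 unhappy
(5,0)% 1/2 ok
(5,1)% 2/3 ok
(5,2)% 1/2 ok
(5,3)@ 0/1 unhappy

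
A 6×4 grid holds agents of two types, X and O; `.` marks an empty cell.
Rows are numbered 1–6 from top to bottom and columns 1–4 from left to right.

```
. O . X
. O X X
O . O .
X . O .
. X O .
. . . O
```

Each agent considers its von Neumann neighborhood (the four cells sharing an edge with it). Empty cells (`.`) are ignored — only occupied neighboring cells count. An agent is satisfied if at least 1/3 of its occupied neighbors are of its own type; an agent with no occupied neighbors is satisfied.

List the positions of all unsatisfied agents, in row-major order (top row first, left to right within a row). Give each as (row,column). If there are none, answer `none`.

Row 1: (1,2)O 1/1 ok · (1,4)X 1/1 ok
Row 2: (2,2)O 1/2 ok · (2,3)X 1/3 ok · (2,4)X 2/2 ok
Row 3: (3,1)O 0/1 unhappy · (3,3)O 1/2 ok
Row 4: (4,1)X 0/1 unhappy · (4,3)O 2/2 ok
Row 5: (5,2)X 0/1 unhappy · (5,3)O 1/2 ok
Row 6: (6,4)O 0/0 ok

(3,1), (4,1), (5,2)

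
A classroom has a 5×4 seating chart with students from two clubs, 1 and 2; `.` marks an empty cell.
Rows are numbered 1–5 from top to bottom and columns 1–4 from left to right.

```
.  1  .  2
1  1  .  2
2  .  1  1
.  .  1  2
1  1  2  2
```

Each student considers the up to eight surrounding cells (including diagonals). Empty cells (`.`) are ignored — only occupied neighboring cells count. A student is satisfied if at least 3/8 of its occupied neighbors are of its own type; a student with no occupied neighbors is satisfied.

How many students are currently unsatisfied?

2

Row 1: (1,2)1 2/2 ✓ · (1,4)2 1/1 ✓
Row 2: (2,1)1 2/3 ✓ · (2,2)1 3/4 ✓ · (2,4)2 1/3 ✗
Row 3: (3,1)2 0/2 ✗ · (3,3)1 3/5 ✓ · (3,4)1 2/4 ✓
Row 4: (4,3)1 3/6 ✓ · (4,4)2 2/5 ✓
Row 5: (5,1)1 1/1 ✓ · (5,2)1 2/3 ✓ · (5,3)2 2/4 ✓ · (5,4)2 2/3 ✓
Unsatisfied: (2,4), (3,1) — 2 in total.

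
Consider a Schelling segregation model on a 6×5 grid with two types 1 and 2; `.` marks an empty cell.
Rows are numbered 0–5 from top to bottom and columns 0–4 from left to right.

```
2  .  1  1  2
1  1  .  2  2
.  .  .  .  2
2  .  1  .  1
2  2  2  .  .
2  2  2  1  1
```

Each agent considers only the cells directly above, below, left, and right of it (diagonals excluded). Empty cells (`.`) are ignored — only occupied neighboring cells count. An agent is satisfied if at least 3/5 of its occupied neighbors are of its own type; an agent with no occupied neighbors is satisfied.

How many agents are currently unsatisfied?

(0,0)2 0/1 ✗
(0,2)1 1/1 ✓
(0,3)1 1/3 ✗
(0,4)2 1/2 ✗
(1,0)1 1/2 ✗
(1,1)1 1/1 ✓
(1,3)2 1/2 ✗
(1,4)2 3/3 ✓
(2,4)2 1/2 ✗
(3,0)2 1/1 ✓
(3,2)1 0/1 ✗
(3,4)1 0/1 ✗
(4,0)2 3/3 ✓
(4,1)2 3/3 ✓
(4,2)2 2/3 ✓
(5,0)2 2/2 ✓
(5,1)2 3/3 ✓
(5,2)2 2/3 ✓
(5,3)1 1/2 ✗
(5,4)1 1/1 ✓
Unsatisfied: (0,0), (0,3), (0,4), (1,0), (1,3), (2,4), (3,2), (3,4), (5,3) — 9 in total.

9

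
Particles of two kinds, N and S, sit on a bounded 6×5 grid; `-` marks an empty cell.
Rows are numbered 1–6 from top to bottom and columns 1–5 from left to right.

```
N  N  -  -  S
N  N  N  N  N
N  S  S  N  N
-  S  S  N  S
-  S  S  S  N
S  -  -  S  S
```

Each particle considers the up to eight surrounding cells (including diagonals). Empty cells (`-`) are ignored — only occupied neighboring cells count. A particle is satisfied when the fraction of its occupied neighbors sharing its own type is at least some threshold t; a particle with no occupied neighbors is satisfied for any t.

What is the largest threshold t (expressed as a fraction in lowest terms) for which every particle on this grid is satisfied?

(1,1)N 3/3
(1,2)N 4/4
(1,5)S 0/2
(2,1)N 4/5
(2,2)N 5/7
(2,3)N 4/6
(2,4)N 4/6
(2,5)N 3/4
(3,1)N 2/4
(3,2)S 3/7
(3,3)S 3/8
(3,4)N 5/8
(3,5)N 4/5
(4,2)S 5/6
(4,3)S 6/8
(4,4)N 3/8
(4,5)S 1/5
(5,2)S 4/4
(5,3)S 5/6
(5,4)S 5/7
(5,5)N 1/5
(6,1)S 1/1
(6,4)S 3/4
(6,5)S 2/3
The smallest same-type fraction is 0/2 at (1,5), which reduces to 0/1. Any threshold above that leaves this particle unsatisfied.

0/1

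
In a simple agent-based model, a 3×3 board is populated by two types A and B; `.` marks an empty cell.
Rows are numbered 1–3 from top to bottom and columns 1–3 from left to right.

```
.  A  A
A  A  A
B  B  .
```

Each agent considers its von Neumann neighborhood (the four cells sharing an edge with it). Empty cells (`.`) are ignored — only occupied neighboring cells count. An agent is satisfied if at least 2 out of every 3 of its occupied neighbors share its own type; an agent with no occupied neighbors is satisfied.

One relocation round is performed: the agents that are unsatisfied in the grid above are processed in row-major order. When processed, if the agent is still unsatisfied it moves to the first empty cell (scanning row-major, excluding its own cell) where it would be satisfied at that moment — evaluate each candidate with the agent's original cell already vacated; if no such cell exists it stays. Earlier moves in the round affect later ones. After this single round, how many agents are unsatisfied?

Initially unsatisfied (in order): (2,1), (3,1), (3,2).
  (2,1) → (1,1).
  (3,1): now satisfied by earlier moves; stays.
  (3,2): no empty cell satisfies it; stays.
Resulting grid:
A A A
. A A
B B .
Unsatisfied now: (3,2).

1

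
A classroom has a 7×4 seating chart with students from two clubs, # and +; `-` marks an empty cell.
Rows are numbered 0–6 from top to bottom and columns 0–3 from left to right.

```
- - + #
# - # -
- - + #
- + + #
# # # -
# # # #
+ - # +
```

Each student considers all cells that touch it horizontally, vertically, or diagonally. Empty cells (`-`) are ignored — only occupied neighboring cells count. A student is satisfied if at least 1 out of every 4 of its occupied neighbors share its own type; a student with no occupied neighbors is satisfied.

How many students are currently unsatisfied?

(0,2)+ 0/2 ✗
(0,3)# 1/2 ✓
(1,0)# 0/0 ✓
(1,2)# 2/4 ✓
(2,2)+ 2/5 ✓
(2,3)# 2/4 ✓
(3,1)+ 2/5 ✓
(3,2)+ 2/6 ✓
(3,3)# 2/4 ✓
(4,0)# 3/4 ✓
(4,1)# 5/7 ✓
(4,2)# 5/7 ✓
(5,0)# 3/4 ✓
(5,1)# 6/7 ✓
(5,2)# 5/6 ✓
(5,3)# 3/4 ✓
(6,0)+ 0/2 ✗
(6,2)# 3/4 ✓
(6,3)+ 0/3 ✗
Unsatisfied: (0,2), (6,0), (6,3) — 3 in total.

3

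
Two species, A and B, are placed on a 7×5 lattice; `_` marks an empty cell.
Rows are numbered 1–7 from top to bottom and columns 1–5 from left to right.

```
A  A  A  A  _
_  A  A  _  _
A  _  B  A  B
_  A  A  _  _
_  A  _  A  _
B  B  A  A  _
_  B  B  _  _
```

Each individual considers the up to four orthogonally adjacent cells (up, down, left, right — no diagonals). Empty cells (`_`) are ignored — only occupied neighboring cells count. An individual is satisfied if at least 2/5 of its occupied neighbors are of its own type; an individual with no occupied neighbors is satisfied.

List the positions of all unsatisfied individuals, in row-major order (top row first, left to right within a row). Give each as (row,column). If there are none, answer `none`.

(3,3), (3,4), (3,5), (6,3)

Row 1: (1,1)A 1/1 satisfied · (1,2)A 3/3 satisfied · (1,3)A 3/3 satisfied · (1,4)A 1/1 satisfied
Row 2: (2,2)A 2/2 satisfied · (2,3)A 2/3 satisfied
Row 3: (3,1)A 0/0 satisfied · (3,3)B 0/3 not · (3,4)A 0/2 not · (3,5)B 0/1 not
Row 4: (4,2)A 2/2 satisfied · (4,3)A 1/2 satisfied
Row 5: (5,2)A 1/2 satisfied · (5,4)A 1/1 satisfied
Row 6: (6,1)B 1/1 satisfied · (6,2)B 2/4 satisfied · (6,3)A 1/3 not · (6,4)A 2/2 satisfied
Row 7: (7,2)B 2/2 satisfied · (7,3)B 1/2 satisfied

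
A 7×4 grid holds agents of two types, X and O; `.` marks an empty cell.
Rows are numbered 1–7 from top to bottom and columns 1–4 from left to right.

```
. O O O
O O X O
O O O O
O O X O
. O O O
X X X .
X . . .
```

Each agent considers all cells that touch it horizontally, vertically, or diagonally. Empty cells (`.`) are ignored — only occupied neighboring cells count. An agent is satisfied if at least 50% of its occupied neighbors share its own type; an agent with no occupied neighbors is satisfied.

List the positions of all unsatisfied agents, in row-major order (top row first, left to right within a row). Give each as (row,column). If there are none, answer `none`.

(1,2)O 3/4 ✓
(1,3)O 4/5 ✓
(1,4)O 2/3 ✓
(2,1)O 4/4 ✓
(2,2)O 6/7 ✓
(2,3)X 0/8 ✗
(2,4)O 4/5 ✓
(3,1)O 5/5 ✓
(3,2)O 6/8 ✓
(3,3)O 6/8 ✓
(3,4)O 3/5 ✓
(4,1)O 4/4 ✓
(4,2)O 6/7 ✓
(4,3)X 0/8 ✗
(4,4)O 4/5 ✓
(5,2)O 3/7 ✗
(5,3)O 4/7 ✓
(5,4)O 2/4 ✓
(6,1)X 2/3 ✓
(6,2)X 3/5 ✓
(6,3)X 1/4 ✗
(7,1)X 2/2 ✓

(2,3), (4,3), (5,2), (6,3)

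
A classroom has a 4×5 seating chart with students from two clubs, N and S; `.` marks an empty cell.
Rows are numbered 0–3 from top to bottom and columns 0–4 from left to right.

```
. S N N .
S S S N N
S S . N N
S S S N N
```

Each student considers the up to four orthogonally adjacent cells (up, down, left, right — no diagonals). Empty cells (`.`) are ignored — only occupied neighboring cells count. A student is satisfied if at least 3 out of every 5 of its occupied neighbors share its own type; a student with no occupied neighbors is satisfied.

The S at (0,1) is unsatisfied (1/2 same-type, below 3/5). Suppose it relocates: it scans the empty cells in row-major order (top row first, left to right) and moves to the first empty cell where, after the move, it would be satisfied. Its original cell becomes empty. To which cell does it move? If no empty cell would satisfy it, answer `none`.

(0,0)

Vacating (0,1). Empty cells in order:
  (0,0): 1/1 same-type → satisfied — stop here.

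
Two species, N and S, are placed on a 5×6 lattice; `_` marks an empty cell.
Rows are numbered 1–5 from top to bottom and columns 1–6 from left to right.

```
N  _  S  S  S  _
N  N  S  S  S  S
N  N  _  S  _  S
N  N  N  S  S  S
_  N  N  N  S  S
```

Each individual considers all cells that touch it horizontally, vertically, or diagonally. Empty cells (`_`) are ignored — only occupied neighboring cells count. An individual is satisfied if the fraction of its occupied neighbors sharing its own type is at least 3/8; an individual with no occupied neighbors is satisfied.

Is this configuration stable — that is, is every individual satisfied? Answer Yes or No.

(1,1)N 2/2 ok
(1,3)S 3/4 ok
(1,4)S 5/5 ok
(1,5)S 4/4 ok
(2,1)N 4/4 ok
(2,2)N 4/6 ok
(2,3)S 4/6 ok
(2,4)S 6/6 ok
(2,5)S 6/6 ok
(2,6)S 3/3 ok
(3,1)N 5/5 ok
(3,2)N 6/7 ok
(3,4)S 5/6 ok
(3,6)S 4/4 ok
(4,1)N 4/4 ok
(4,2)N 6/6 ok
(4,3)N 5/7 ok
(4,4)S 3/6 ok
(4,5)S 6/7 ok
(4,6)S 4/4 ok
(5,2)N 4/4 ok
(5,3)N 4/5 ok
(5,4)N 2/5 ok
(5,5)S 4/5 ok
(5,6)S 3/3 ok
All meet the threshold, so the configuration is stable.

Yes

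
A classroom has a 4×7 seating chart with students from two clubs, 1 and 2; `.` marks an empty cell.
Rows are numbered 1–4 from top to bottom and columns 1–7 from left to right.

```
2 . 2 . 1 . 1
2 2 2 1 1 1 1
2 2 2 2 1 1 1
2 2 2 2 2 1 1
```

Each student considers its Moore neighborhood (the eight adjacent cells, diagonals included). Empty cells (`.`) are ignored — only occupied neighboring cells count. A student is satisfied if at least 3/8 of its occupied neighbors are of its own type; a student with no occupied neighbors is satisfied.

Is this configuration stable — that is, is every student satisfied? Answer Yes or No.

Row 1: (1,1)2 2/2 satisfied · (1,3)2 2/3 satisfied · (1,5)1 3/3 satisfied · (1,7)1 2/2 satisfied
Row 2: (2,1)2 4/4 satisfied · (2,2)2 7/7 satisfied · (2,3)2 5/6 satisfied · (2,4)1 3/7 satisfied · (2,5)1 5/6 satisfied · (2,6)1 7/7 satisfied · (2,7)1 4/4 satisfied
Row 3: (3,1)2 5/5 satisfied · (3,2)2 8/8 satisfied · (3,3)2 7/8 satisfied · (3,4)2 5/8 satisfied · (3,5)1 5/8 satisfied · (3,6)1 7/8 satisfied · (3,7)1 5/5 satisfied
Row 4: (4,1)2 3/3 satisfied · (4,2)2 5/5 satisfied · (4,3)2 5/5 satisfied · (4,4)2 4/5 satisfied · (4,5)2 2/5 satisfied · (4,6)1 4/5 satisfied · (4,7)1 3/3 satisfied
All meet the threshold, so the configuration is stable.

Yes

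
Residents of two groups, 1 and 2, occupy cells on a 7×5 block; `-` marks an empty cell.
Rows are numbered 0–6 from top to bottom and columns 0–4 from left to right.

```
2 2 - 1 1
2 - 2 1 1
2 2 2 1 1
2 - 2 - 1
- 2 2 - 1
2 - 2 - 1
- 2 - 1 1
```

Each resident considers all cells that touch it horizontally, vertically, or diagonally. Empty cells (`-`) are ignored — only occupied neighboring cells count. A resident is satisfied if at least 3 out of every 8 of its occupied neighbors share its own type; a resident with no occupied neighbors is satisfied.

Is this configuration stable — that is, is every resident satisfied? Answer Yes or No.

Row 0: (0,0)2 2/2 satisfied · (0,1)2 3/3 satisfied · (0,3)1 3/4 satisfied · (0,4)1 3/3 satisfied
Row 1: (1,0)2 4/4 satisfied · (1,2)2 3/6 satisfied · (1,3)1 5/7 satisfied · (1,4)1 5/5 satisfied
Row 2: (2,0)2 3/3 satisfied · (2,1)2 6/6 satisfied · (2,2)2 3/5 satisfied · (2,3)1 4/7 satisfied · (2,4)1 4/4 satisfied
Row 3: (3,0)2 3/3 satisfied · (3,2)2 4/5 satisfied · (3,4)1 3/3 satisfied
Row 4: (4,1)2 5/5 satisfied · (4,2)2 3/3 satisfied · (4,4)1 2/2 satisfied
Row 5: (5,0)2 2/2 satisfied · (5,2)2 3/4 satisfied · (5,4)1 3/3 satisfied
Row 6: (6,1)2 2/2 satisfied · (6,3)1 2/3 satisfied · (6,4)1 2/2 satisfied
All meet the threshold, so the configuration is stable.

Yes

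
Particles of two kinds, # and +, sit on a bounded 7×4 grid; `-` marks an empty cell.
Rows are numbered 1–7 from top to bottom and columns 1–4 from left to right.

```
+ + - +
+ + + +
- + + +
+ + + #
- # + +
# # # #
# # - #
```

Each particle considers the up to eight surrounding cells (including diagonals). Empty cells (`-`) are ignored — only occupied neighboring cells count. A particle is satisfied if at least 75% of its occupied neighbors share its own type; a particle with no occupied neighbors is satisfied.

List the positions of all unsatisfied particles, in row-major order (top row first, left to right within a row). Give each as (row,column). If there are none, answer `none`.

(4,1), (4,4), (5,2), (5,3), (5,4), (6,3), (6,4)

(1,1)+ 3/3 ok
(1,2)+ 4/4 ok
(1,4)+ 2/2 ok
(2,1)+ 4/4 ok
(2,2)+ 6/6 ok
(2,3)+ 7/7 ok
(2,4)+ 4/4 ok
(3,2)+ 7/7 ok
(3,3)+ 7/8 ok
(3,4)+ 4/5 ok
(4,1)+ 2/3 unhappy
(4,2)+ 5/6 ok
(4,3)+ 6/8 ok
(4,4)# 0/5 unhappy
(5,2)# 3/7 unhappy
(5,3)+ 3/8 unhappy
(5,4)+ 2/5 unhappy
(6,1)# 4/4 ok
(6,2)# 5/6 ok
(6,3)# 5/7 unhappy
(6,4)# 2/4 unhappy
(7,1)# 3/3 ok
(7,2)# 4/4 ok
(7,4)# 2/2 ok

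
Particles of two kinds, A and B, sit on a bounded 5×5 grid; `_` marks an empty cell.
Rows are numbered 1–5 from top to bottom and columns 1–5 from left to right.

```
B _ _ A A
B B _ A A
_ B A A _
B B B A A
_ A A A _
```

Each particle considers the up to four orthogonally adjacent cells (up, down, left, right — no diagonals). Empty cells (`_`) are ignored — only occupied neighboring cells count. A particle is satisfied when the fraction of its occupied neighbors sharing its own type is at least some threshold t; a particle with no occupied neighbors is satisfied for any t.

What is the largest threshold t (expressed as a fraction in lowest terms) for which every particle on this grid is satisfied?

(1,1)B 1/1
(1,4)A 2/2
(1,5)A 2/2
(2,1)B 2/2
(2,2)B 2/2
(2,4)A 3/3
(2,5)A 2/2
(3,2)B 2/3
(3,3)A 1/3
(3,4)A 3/3
(4,1)B 1/1
(4,2)B 3/4
(4,3)B 1/4
(4,4)A 3/4
(4,5)A 1/1
(5,2)A 1/2
(5,3)A 2/3
(5,4)A 2/2
The smallest same-type fraction is 1/4 at (4,3), which reduces to 1/4. Any threshold above that leaves this particle unsatisfied.

1/4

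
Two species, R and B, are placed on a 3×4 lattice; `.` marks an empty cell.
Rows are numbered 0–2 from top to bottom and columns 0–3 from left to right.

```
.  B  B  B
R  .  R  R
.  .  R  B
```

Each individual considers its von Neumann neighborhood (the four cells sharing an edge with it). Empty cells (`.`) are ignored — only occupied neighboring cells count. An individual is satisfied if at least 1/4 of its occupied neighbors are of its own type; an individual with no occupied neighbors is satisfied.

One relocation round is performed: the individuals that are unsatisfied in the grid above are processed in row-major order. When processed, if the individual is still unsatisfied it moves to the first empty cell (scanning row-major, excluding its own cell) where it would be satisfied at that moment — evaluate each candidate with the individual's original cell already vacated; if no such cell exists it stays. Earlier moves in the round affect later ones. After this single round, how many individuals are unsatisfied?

1

Initially unsatisfied (in order): (2,3).
  (2,3) → (0,0).
Resulting grid:
B B B B
R . R R
. . R .
Unsatisfied now: (1,0).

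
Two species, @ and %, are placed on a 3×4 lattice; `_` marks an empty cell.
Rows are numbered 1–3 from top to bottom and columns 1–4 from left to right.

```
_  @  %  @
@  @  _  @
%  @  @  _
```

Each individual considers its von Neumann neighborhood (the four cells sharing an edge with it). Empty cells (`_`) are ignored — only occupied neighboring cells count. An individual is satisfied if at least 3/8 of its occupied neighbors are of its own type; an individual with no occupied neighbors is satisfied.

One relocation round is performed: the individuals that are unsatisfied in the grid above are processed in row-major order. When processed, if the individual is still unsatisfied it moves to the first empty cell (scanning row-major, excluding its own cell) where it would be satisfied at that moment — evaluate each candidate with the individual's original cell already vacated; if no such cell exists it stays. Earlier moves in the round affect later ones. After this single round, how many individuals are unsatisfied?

2

Initially unsatisfied (in order): (1,3), (3,1).
  (1,3): no empty cell satisfies it; stays.
  (3,1): no empty cell satisfies it; stays.
Resulting grid:
_ @ % @
@ @ _ @
% @ @ _
Unsatisfied now: (1,3), (3,1).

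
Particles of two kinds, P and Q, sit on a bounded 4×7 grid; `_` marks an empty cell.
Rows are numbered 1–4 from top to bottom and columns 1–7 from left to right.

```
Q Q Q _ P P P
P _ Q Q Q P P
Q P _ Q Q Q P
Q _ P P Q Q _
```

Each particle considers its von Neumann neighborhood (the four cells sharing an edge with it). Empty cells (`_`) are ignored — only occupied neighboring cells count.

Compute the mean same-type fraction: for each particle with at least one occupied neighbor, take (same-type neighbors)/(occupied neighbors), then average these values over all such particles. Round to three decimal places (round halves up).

(1,1)Q 1/2
(1,2)Q 2/2
(1,3)Q 2/2
(1,5)P 1/2
(1,6)P 3/3
(1,7)P 2/2
(2,1)P 0/2
(2,3)Q 2/2
(2,4)Q 3/3
(2,5)Q 2/4
(2,6)P 2/4
(2,7)P 3/3
(3,1)Q 1/3
(3,2)P 0/1
(3,4)Q 2/3
(3,5)Q 4/4
(3,6)Q 2/4
(3,7)P 1/2
(4,1)Q 1/1
(4,3)P 1/1
(4,4)P 1/3
(4,5)Q 2/3
(4,6)Q 2/2
Sum over 23 particles: 1/2 + 2/2 + 2/2 + 1/2 + 3/3 + 2/2 + 0/2 + 2/2 + 3/3 + 2/4 + 2/4 + 3/3 + 1/3 + 0/1 + 2/3 + 4/4 + 2/4 + 1/2 + 1/1 + 1/1 + 1/3 + 2/3 + 2/2 = 16; mean = 16 ÷ 23 = 16/23 = 0.695652… → 0.696.

0.696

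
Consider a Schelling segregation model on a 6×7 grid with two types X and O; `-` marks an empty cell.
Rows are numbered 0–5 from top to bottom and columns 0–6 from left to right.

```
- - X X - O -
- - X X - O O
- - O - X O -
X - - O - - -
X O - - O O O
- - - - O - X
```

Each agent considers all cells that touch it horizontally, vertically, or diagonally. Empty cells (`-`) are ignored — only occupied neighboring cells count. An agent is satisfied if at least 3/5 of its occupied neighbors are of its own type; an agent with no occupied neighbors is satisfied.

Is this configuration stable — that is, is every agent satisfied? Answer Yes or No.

No

Row 0: (0,2)X 3/3 ok · (0,3)X 3/3 ok · (0,5)O 2/2 ok
Row 1: (1,2)X 3/4 ok · (1,3)X 4/5 ok · (1,5)O 3/4 ok · (1,6)O 3/3 ok
Row 2: (2,2)O 1/3 unhappy · (2,4)X 1/4 unhappy · (2,5)O 2/3 ok
Row 3: (3,0)X 1/2 unhappy · (3,3)O 2/3 ok
Row 4: (4,0)X 1/2 unhappy · (4,1)O 0/2 unhappy · (4,4)O 3/3 ok · (4,5)O 3/4 ok · (4,6)O 1/2 unhappy
Row 5: (5,4)O 2/2 ok · (5,6)X 0/2 unhappy
For instance (2,2) has only 1/3 same-type neighbors, below 3/5.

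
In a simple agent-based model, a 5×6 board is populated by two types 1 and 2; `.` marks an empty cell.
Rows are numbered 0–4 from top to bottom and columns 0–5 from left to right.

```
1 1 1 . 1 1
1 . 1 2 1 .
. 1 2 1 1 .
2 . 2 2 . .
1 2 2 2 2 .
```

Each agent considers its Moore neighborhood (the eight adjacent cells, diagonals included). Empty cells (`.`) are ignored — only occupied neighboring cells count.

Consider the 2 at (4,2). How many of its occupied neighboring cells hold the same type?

4

Occupied neighbors of (4,2): (3,2)=2, (3,3)=2, (4,1)=2, (4,3)=2.
Same type (2): 4 of 4.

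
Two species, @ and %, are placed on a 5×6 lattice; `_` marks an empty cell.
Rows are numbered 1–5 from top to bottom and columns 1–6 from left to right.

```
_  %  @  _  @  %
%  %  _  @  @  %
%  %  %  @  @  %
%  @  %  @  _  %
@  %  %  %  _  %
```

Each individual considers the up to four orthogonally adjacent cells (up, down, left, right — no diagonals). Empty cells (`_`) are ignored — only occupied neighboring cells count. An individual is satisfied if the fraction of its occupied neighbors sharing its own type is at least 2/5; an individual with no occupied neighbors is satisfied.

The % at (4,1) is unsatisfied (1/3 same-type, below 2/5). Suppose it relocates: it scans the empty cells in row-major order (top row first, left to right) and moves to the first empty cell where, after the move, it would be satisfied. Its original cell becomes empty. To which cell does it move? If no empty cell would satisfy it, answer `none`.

(1,1)

Vacating (4,1). Empty cells in order:
  (1,1): 2/2 same-type → satisfied — stop here.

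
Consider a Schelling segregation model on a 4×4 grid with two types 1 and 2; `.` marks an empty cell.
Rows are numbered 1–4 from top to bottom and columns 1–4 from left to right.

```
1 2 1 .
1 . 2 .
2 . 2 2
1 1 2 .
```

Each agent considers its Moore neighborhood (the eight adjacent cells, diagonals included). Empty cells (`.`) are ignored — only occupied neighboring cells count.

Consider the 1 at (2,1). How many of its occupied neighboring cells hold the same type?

Occupied neighbors of (2,1): (1,1)=1, (1,2)=2, (3,1)=2.
Same type (1): 1 of 3.

1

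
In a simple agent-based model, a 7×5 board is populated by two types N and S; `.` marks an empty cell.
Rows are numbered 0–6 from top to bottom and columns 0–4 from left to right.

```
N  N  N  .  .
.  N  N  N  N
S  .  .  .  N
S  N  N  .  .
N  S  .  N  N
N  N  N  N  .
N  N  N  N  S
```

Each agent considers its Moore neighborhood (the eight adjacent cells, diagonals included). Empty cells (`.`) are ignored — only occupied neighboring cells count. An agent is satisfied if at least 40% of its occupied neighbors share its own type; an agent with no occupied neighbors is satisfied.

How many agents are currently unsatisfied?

(0,0)N 2/2 satisfied
(0,1)N 4/4 satisfied
(0,2)N 4/4 satisfied
(1,1)N 4/5 satisfied
(1,2)N 4/4 satisfied
(1,3)N 4/4 satisfied
(1,4)N 2/2 satisfied
(2,0)S 1/3 not
(2,4)N 2/2 satisfied
(3,0)S 2/4 satisfied
(3,1)N 2/5 satisfied
(3,2)N 2/3 satisfied
(4,0)N 3/5 satisfied
(4,1)S 1/7 not
(4,3)N 4/4 satisfied
(4,4)N 2/2 satisfied
(5,0)N 4/5 satisfied
(5,1)N 6/7 satisfied
(5,2)N 6/7 satisfied
(5,3)N 5/6 satisfied
(6,0)N 3/3 satisfied
(6,1)N 5/5 satisfied
(6,2)N 5/5 satisfied
(6,3)N 3/4 satisfied
(6,4)S 0/2 not
Unsatisfied: (2,0), (4,1), (6,4) — 3 in total.

3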